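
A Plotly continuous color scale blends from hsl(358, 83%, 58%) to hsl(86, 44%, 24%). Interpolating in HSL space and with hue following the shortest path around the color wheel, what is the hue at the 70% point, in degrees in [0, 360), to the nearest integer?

Hue: 86 − 358 = -272°, but |-272| > 180 so the shorter arc goes the other way: Δh = -272 + 360 = 88°.
H = 358 + 0.7 × (88) = 419.6 → 420 → 420 mod 360 = 60°

60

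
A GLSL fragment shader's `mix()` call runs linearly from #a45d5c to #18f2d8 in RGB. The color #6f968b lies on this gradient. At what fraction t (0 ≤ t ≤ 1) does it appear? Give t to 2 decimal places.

0.38

Invert the lerp on the G channel (largest span, 149): t = (150 − 93) / (242 − 93) = 57/149 = 0.38255.
Check on R: (111 − 164)/(24 − 164) = 0.3786 ✓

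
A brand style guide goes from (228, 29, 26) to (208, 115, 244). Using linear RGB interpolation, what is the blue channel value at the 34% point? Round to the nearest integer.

B = 26 + 0.34 × (244 − 26) = 100.12 → 100

100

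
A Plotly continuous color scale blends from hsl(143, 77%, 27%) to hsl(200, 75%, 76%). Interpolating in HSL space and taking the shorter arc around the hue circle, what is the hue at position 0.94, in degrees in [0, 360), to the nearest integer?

197

Hue arc: Δh = 200 − 143 = 57° (|Δh| ≤ 180, already the shorter path).
H = 143 + 0.94 × (57) = 196.58 → 197°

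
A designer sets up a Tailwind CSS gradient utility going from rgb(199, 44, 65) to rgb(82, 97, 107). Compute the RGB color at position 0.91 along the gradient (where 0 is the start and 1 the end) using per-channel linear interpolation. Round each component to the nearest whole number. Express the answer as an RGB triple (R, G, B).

(93, 92, 103)

R = 199 + 0.91 × (82 − 199) = 199 + 0.91 × -117 = 92.53 → 93
G = 44 + 0.91 × (97 − 44) = 44 + 0.91 × 53 = 92.23 → 92
B = 65 + 0.91 × (107 − 65) = 65 + 0.91 × 42 = 103.22 → 103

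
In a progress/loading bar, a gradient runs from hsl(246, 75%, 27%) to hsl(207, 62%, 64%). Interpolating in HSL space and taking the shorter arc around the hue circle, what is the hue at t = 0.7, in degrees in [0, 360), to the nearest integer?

Hue arc: Δh = 207 − 246 = -39° (|Δh| ≤ 180, already the shorter path).
H = 246 + 0.7 × (-39) = 218.7 → 219°

219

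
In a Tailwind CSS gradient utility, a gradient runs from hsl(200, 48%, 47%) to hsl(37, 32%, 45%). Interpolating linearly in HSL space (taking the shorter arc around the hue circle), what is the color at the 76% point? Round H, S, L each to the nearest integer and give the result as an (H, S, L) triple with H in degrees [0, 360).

(76, 36, 45)

Hue arc: Δh = 37 − 200 = -163° (|Δh| ≤ 180, already the shorter path).
H = 200 + 0.76 × (-163) = 76.12 → 76°
S = 48 + 0.76 × (32 − 48) = 35.84 → 36%
L = 47 + 0.76 × (45 − 47) = 45.48 → 45%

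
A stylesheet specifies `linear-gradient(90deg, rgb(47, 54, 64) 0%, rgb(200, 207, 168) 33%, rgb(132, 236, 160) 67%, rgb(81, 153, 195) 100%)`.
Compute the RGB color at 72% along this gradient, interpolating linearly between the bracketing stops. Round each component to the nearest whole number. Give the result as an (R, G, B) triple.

(124, 223, 165)

72% lies between the 67% and 100% stops, so the local fraction is t = (72 − 67)/(100 − 67) = 5/33 ≈ 0.1515.
R = 132 + 0.1515 × (81 − 132) = 124.273 → 124
G = 236 + 0.1515 × (153 − 236) = 223.425 → 223
B = 160 + 0.1515 × (195 − 160) = 165.303 → 165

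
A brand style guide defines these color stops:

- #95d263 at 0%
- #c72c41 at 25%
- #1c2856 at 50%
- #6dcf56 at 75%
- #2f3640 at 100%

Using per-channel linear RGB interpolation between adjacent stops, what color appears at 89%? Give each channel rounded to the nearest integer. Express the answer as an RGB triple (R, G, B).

89% lies between the 75% and 100% stops, so the local fraction is t = (89 − 75)/(100 − 75) = 14/25 ≈ 0.56.
#6dcf56 → (109, 207, 86); #2f3640 → (47, 54, 64).
R = 109 + 0.56 × (47 − 109) = 74.28 → 74
G = 207 + 0.56 × (54 − 207) = 121.32 → 121
B = 86 + 0.56 × (64 − 86) = 73.68 → 74

(74, 121, 74)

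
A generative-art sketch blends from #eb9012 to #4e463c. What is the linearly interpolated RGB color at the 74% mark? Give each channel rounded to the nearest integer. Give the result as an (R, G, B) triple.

(119, 89, 49)

#eb9012 → (235, 144, 18); #4e463c → (78, 70, 60).
74% corresponds to t = 0.74.
R = 235 + 0.74 × (78 − 235) = 235 + 0.74 × -157 = 118.82 → 119
G = 144 + 0.74 × (70 − 144) = 144 + 0.74 × -74 = 89.24 → 89
B = 18 + 0.74 × (60 − 18) = 18 + 0.74 × 42 = 49.08 → 49
So the blended color is (119, 89, 49), about #775931.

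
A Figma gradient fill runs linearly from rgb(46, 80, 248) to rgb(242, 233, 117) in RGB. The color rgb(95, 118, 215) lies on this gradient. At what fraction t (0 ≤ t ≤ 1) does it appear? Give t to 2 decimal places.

0.25

Invert the lerp on the R channel (largest span, 196): t = (95 − 46) / (242 − 46) = 49/196 = 0.25.
Check on G: (118 − 80)/(233 − 80) = 0.2484 ✓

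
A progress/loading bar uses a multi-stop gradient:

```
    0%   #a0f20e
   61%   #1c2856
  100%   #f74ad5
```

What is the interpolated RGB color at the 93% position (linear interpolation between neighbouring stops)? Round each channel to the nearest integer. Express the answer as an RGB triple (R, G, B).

93% lies between the 61% and 100% stops, so the local fraction is t = (93 − 61)/(100 − 61) = 32/39 ≈ 0.8205.
#1c2856 → (28, 40, 86); #f74ad5 → (247, 74, 213).
R = 28 + 0.8205 × (247 − 28) = 207.69 → 208
G = 40 + 0.8205 × (74 − 40) = 67.897 → 68
B = 86 + 0.8205 × (213 − 86) = 190.204 → 190

(208, 68, 190)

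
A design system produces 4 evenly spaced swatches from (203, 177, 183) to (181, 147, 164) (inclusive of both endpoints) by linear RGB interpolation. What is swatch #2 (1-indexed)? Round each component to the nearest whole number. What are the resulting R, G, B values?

With 4 swatches and endpoints inclusive, swatch 2 sits at t = (2 − 1)/(4 − 1) = 1/3 ≈ 0.3333.
R = 203 + 0.3333 × (181 − 203) = 195.667 → 196
G = 177 + 0.3333 × (147 − 177) = 167.001 → 167
B = 183 + 0.3333 × (164 − 183) = 176.667 → 177

(196, 167, 177)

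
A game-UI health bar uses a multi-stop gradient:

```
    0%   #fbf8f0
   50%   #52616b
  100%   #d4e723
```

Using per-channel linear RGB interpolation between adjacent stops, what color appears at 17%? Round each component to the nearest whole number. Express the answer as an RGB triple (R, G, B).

17% lies between the 0% and 50% stops, so the local fraction is t = (17 − 0)/(50 − 0) = 17/50 ≈ 0.34.
#fbf8f0 → (251, 248, 240); #52616b → (82, 97, 107).
R = 251 + 0.34 × (82 − 251) = 193.54 → 194
G = 248 + 0.34 × (97 − 248) = 196.66 → 197
B = 240 + 0.34 × (107 − 240) = 194.78 → 195

(194, 197, 195)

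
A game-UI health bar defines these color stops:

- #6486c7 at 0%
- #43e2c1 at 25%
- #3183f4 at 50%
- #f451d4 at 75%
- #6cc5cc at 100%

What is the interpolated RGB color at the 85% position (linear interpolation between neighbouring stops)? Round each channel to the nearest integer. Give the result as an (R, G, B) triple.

85% lies between the 75% and 100% stops, so the local fraction is t = (85 − 75)/(100 − 75) = 10/25 ≈ 0.4.
#f451d4 → (244, 81, 212); #6cc5cc → (108, 197, 204).
R = 244 + 0.4 × (108 − 244) = 189.6 → 190
G = 81 + 0.4 × (197 − 81) = 127.4 → 127
B = 212 + 0.4 × (204 − 212) = 208.8 → 209

(190, 127, 209)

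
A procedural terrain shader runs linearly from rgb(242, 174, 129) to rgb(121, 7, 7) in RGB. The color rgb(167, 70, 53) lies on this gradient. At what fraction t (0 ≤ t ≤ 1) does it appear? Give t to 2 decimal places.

Invert the lerp on the G channel (largest span, 167): t = (70 − 174) / (7 − 174) = -104/-167 = 0.62275.
Check on R: (167 − 242)/(121 − 242) = 0.6198 ✓

0.62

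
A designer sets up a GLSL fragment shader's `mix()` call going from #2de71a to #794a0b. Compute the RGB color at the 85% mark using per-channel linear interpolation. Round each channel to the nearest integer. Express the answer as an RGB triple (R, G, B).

(110, 98, 13)

#2de71a → (45, 231, 26); #794a0b → (121, 74, 11).
85% corresponds to t = 0.85.
R = 45 + 0.85 × (121 − 45) = 45 + 0.85 × 76 = 109.6 → 110
G = 231 + 0.85 × (74 − 231) = 231 + 0.85 × -157 = 97.55 → 98
B = 26 + 0.85 × (11 − 26) = 26 + 0.85 × -15 = 13.25 → 13
So the blended color is (110, 98, 13), about #6e620d.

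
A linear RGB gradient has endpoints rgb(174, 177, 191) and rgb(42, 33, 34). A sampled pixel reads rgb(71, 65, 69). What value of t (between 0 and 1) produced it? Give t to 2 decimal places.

Invert the lerp on the B channel (largest span, 157): t = (69 − 191) / (34 − 191) = -122/-157 = 0.77707.
Check on R: (71 − 174)/(42 − 174) = 0.7803 ✓

0.78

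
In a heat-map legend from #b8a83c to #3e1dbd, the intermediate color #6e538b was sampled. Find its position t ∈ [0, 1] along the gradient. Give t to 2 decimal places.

Invert the lerp on the G channel (largest span, 139): t = (83 − 168) / (29 − 168) = -85/-139 = 0.61151.
Check on R: (110 − 184)/(62 − 184) = 0.6066 ✓

0.61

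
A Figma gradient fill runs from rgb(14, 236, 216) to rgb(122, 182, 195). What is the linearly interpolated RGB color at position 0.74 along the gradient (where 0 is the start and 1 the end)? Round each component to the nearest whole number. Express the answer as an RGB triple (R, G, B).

(94, 196, 200)

R = 14 + 0.74 × (122 − 14) = 14 + 0.74 × 108 = 93.92 → 94
G = 236 + 0.74 × (182 − 236) = 236 + 0.74 × -54 = 196.04 → 196
B = 216 + 0.74 × (195 − 216) = 216 + 0.74 × -21 = 200.46 → 200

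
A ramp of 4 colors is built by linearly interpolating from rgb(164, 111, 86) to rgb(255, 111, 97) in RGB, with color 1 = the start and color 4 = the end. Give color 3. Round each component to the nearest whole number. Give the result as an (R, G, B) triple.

(225, 111, 93)

With 4 swatches and endpoints inclusive, swatch 3 sits at t = (3 − 1)/(4 − 1) = 2/3 ≈ 0.6667.
R = 164 + 0.6667 × (255 − 164) = 224.67 → 225
G = 111 + 0.6667 × (111 − 111) = 111 → 111
B = 86 + 0.6667 × (97 − 86) = 93.334 → 93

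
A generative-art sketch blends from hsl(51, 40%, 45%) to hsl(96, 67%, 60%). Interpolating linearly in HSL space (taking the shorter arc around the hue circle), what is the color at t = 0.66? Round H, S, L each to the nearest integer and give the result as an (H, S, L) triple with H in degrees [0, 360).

Hue arc: Δh = 96 − 51 = 45° (|Δh| ≤ 180, already the shorter path).
H = 51 + 0.66 × (45) = 80.7 → 81°
S = 40 + 0.66 × (67 − 40) = 57.82 → 58%
L = 45 + 0.66 × (60 − 45) = 54.9 → 55%

(81, 58, 55)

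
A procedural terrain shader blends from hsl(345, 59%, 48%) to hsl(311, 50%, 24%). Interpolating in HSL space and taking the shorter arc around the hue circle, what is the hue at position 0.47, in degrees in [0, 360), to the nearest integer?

329

Hue arc: Δh = 311 − 345 = -34° (|Δh| ≤ 180, already the shorter path).
H = 345 + 0.47 × (-34) = 329.02 → 329°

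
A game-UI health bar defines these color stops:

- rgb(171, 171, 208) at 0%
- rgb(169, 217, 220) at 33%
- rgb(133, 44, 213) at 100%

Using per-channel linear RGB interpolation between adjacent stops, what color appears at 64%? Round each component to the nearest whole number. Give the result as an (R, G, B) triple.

64% lies between the 33% and 100% stops, so the local fraction is t = (64 − 33)/(100 − 33) = 31/67 ≈ 0.4627.
R = 169 + 0.4627 × (133 − 169) = 152.343 → 152
G = 217 + 0.4627 × (44 − 217) = 136.953 → 137
B = 220 + 0.4627 × (213 − 220) = 216.761 → 217

(152, 137, 217)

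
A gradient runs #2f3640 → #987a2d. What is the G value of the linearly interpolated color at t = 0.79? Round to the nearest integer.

108

G₁ = 54 (from #2f3640), G₂ = 122 (from #987a2d).
G = 54 + 0.79 × (122 − 54) = 107.72 → 108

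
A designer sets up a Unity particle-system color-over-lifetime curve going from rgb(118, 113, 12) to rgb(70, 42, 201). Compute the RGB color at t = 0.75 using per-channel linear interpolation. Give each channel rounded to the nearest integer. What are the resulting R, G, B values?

R = 118 + 0.75 × (70 − 118) = 118 + 0.75 × -48 = 82 → 82
G = 113 + 0.75 × (42 − 113) = 113 + 0.75 × -71 = 59.75 → 60
B = 12 + 0.75 × (201 − 12) = 12 + 0.75 × 189 = 153.75 → 154

(82, 60, 154)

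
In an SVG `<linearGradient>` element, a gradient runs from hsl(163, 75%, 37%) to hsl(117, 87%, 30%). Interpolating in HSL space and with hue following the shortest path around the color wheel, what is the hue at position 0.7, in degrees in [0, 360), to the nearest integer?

131

Hue arc: Δh = 117 − 163 = -46° (|Δh| ≤ 180, already the shorter path).
H = 163 + 0.7 × (-46) = 130.8 → 131°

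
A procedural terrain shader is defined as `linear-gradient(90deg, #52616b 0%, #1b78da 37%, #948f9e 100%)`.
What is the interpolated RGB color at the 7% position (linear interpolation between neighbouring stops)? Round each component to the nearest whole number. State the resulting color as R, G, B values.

(72, 101, 128)

7% lies between the 0% and 37% stops, so the local fraction is t = (7 − 0)/(37 − 0) = 7/37 ≈ 0.1892.
#52616b → (82, 97, 107); #1b78da → (27, 120, 218).
R = 82 + 0.1892 × (27 − 82) = 71.594 → 72
G = 97 + 0.1892 × (120 − 97) = 101.352 → 101
B = 107 + 0.1892 × (218 − 107) = 128.001 → 128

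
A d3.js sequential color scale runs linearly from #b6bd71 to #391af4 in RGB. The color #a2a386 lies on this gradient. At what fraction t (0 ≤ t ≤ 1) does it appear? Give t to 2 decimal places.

0.16

Invert the lerp on the G channel (largest span, 163): t = (163 − 189) / (26 − 189) = -26/-163 = 0.15951.
Check on R: (162 − 182)/(57 − 182) = 0.16 ✓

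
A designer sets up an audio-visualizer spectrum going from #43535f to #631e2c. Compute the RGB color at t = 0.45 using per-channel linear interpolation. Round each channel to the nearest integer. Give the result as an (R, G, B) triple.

#43535f → (67, 83, 95); #631e2c → (99, 30, 44).
R = 67 + 0.45 × (99 − 67) = 67 + 0.45 × 32 = 81.4 → 81
G = 83 + 0.45 × (30 − 83) = 83 + 0.45 × -53 = 59.15 → 59
B = 95 + 0.45 × (44 − 95) = 95 + 0.45 × -51 = 72.05 → 72
So the blended color is (81, 59, 72), about #513b48.

(81, 59, 72)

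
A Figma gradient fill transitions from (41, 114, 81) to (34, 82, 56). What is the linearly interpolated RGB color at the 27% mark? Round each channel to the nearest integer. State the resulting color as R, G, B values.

(39, 105, 74)

27% corresponds to t = 0.27.
R = 41 + 0.27 × (34 − 41) = 41 + 0.27 × -7 = 39.11 → 39
G = 114 + 0.27 × (82 − 114) = 114 + 0.27 × -32 = 105.36 → 105
B = 81 + 0.27 × (56 − 81) = 81 + 0.27 × -25 = 74.25 → 74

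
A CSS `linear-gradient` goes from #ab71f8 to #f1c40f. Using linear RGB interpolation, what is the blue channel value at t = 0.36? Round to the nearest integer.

B₁ = 248 (from #ab71f8), B₂ = 15 (from #f1c40f).
B = 248 + 0.36 × (15 − 248) = 164.12 → 164

164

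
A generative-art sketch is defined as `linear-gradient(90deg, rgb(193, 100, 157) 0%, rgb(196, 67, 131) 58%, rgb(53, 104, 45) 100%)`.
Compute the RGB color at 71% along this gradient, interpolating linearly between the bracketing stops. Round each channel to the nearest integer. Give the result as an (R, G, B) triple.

(152, 78, 104)

71% lies between the 58% and 100% stops, so the local fraction is t = (71 − 58)/(100 − 58) = 13/42 ≈ 0.3095.
R = 196 + 0.3095 × (53 − 196) = 151.742 → 152
G = 67 + 0.3095 × (104 − 67) = 78.451 → 78
B = 131 + 0.3095 × (45 − 131) = 104.383 → 104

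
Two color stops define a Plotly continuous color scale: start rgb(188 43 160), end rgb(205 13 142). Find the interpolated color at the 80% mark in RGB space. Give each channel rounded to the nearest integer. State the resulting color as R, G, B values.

80% corresponds to t = 0.8.
R = 188 + 0.8 × (205 − 188) = 188 + 0.8 × 17 = 201.6 → 202
G = 43 + 0.8 × (13 − 43) = 43 + 0.8 × -30 = 19 → 19
B = 160 + 0.8 × (142 − 160) = 160 + 0.8 × -18 = 145.6 → 146

(202, 19, 146)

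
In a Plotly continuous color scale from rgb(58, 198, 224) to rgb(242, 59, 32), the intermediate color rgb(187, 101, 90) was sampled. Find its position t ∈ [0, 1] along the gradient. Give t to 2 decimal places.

Invert the lerp on the B channel (largest span, 192): t = (90 − 224) / (32 − 224) = -134/-192 = 0.69792.
Check on R: (187 − 58)/(242 − 58) = 0.7011 ✓

0.70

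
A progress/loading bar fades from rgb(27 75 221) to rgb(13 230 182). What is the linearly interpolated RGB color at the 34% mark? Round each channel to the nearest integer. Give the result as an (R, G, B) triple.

34% corresponds to t = 0.34.
R = 27 + 0.34 × (13 − 27) = 27 + 0.34 × -14 = 22.24 → 22
G = 75 + 0.34 × (230 − 75) = 75 + 0.34 × 155 = 127.7 → 128
B = 221 + 0.34 × (182 − 221) = 221 + 0.34 × -39 = 207.74 → 208
So the blended color is (22, 128, 208), about #1680d0.

(22, 128, 208)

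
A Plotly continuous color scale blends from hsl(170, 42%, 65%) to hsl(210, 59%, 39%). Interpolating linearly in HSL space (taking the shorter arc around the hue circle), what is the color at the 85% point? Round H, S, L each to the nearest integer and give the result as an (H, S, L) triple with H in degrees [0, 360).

Hue arc: Δh = 210 − 170 = 40° (|Δh| ≤ 180, already the shorter path).
H = 170 + 0.85 × (40) = 204 → 204°
S = 42 + 0.85 × (59 − 42) = 56.45 → 56%
L = 65 + 0.85 × (39 − 65) = 42.9 → 43%

(204, 56, 43)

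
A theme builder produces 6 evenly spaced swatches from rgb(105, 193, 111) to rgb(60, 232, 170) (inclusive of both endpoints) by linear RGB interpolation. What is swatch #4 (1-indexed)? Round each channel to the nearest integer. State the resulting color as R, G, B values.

(78, 216, 146)

With 6 swatches and endpoints inclusive, swatch 4 sits at t = (4 − 1)/(6 − 1) = 3/5 ≈ 0.6.
R = 105 + 0.6 × (60 − 105) = 78 → 78
G = 193 + 0.6 × (232 − 193) = 216.4 → 216
B = 111 + 0.6 × (170 − 111) = 146.4 → 146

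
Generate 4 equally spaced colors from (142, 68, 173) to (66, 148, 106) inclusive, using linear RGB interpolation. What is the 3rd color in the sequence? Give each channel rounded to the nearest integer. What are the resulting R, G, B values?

With 4 swatches and endpoints inclusive, swatch 3 sits at t = (3 − 1)/(4 − 1) = 2/3 ≈ 0.6667.
R = 142 + 0.6667 × (66 − 142) = 91.331 → 91
G = 68 + 0.6667 × (148 − 68) = 121.336 → 121
B = 173 + 0.6667 × (106 − 173) = 128.331 → 128

(91, 121, 128)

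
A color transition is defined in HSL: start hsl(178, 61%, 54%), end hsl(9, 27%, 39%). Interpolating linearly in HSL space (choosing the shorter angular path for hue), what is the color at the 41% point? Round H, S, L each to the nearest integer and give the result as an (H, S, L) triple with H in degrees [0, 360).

Hue arc: Δh = 9 − 178 = -169° (|Δh| ≤ 180, already the shorter path).
H = 178 + 0.41 × (-169) = 108.71 → 109°
S = 61 + 0.41 × (27 − 61) = 47.06 → 47%
L = 54 + 0.41 × (39 − 54) = 47.85 → 48%

(109, 47, 48)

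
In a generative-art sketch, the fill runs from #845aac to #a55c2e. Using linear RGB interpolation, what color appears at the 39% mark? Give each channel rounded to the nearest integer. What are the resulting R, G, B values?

(145, 91, 123)

#845aac → (132, 90, 172); #a55c2e → (165, 92, 46).
39% corresponds to t = 0.39.
R = 132 + 0.39 × (165 − 132) = 132 + 0.39 × 33 = 144.87 → 145
G = 90 + 0.39 × (92 − 90) = 90 + 0.39 × 2 = 90.78 → 91
B = 172 + 0.39 × (46 − 172) = 172 + 0.39 × -126 = 122.86 → 123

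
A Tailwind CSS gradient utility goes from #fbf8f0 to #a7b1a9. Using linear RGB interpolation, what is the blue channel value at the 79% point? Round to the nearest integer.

B₁ = 240 (from #fbf8f0), B₂ = 169 (from #a7b1a9).
B = 240 + 0.79 × (169 − 240) = 183.91 → 184

184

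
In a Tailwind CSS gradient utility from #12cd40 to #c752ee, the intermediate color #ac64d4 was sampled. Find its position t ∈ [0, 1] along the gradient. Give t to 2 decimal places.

Invert the lerp on the R channel (largest span, 181): t = (172 − 18) / (199 − 18) = 154/181 = 0.85083.
Check on G: (100 − 205)/(82 − 205) = 0.8537 ✓

0.85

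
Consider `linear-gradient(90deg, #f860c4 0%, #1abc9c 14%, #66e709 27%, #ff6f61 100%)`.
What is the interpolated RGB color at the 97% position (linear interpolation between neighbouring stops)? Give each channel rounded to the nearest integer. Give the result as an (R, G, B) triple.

97% lies between the 27% and 100% stops, so the local fraction is t = (97 − 27)/(100 − 27) = 70/73 ≈ 0.9589.
#66e709 → (102, 231, 9); #ff6f61 → (255, 111, 97).
R = 102 + 0.9589 × (255 − 102) = 248.712 → 249
G = 231 + 0.9589 × (111 − 231) = 115.932 → 116
B = 9 + 0.9589 × (97 − 9) = 93.383 → 93

(249, 116, 93)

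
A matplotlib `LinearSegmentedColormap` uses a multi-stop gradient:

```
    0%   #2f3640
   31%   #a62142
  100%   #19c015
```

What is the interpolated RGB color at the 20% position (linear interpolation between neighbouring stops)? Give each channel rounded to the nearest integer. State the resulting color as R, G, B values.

20% lies between the 0% and 31% stops, so the local fraction is t = (20 − 0)/(31 − 0) = 20/31 ≈ 0.6452.
#2f3640 → (47, 54, 64); #a62142 → (166, 33, 66).
R = 47 + 0.6452 × (166 − 47) = 123.779 → 124
G = 54 + 0.6452 × (33 − 54) = 40.451 → 40
B = 64 + 0.6452 × (66 − 64) = 65.29 → 65

(124, 40, 65)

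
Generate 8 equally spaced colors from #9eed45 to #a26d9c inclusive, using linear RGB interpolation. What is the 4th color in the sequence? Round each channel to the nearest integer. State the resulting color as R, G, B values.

(160, 182, 106)

With 8 swatches and endpoints inclusive, swatch 4 sits at t = (4 − 1)/(8 − 1) = 3/7 ≈ 0.4286.
#9eed45 → (158, 237, 69); #a26d9c → (162, 109, 156).
R = 158 + 0.4286 × (162 − 158) = 159.714 → 160
G = 237 + 0.4286 × (109 − 237) = 182.139 → 182
B = 69 + 0.4286 × (156 − 69) = 106.288 → 106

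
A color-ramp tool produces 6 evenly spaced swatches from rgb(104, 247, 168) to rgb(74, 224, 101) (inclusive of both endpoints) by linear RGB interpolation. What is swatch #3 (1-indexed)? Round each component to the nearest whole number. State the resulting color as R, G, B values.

(92, 238, 141)

With 6 swatches and endpoints inclusive, swatch 3 sits at t = (3 − 1)/(6 − 1) = 2/5 ≈ 0.4.
R = 104 + 0.4 × (74 − 104) = 92 → 92
G = 247 + 0.4 × (224 − 247) = 237.8 → 238
B = 168 + 0.4 × (101 − 168) = 141.2 → 141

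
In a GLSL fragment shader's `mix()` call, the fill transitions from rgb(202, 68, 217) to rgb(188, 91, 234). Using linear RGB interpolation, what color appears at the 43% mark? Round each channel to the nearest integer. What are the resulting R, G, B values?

(196, 78, 224)

43% corresponds to t = 0.43.
R = 202 + 0.43 × (188 − 202) = 202 + 0.43 × -14 = 195.98 → 196
G = 68 + 0.43 × (91 − 68) = 68 + 0.43 × 23 = 77.89 → 78
B = 217 + 0.43 × (234 − 217) = 217 + 0.43 × 17 = 224.31 → 224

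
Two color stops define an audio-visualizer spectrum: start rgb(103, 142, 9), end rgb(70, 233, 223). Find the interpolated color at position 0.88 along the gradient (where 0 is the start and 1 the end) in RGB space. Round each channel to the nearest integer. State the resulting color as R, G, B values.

(74, 222, 197)

R = 103 + 0.88 × (70 − 103) = 103 + 0.88 × -33 = 73.96 → 74
G = 142 + 0.88 × (233 − 142) = 142 + 0.88 × 91 = 222.08 → 222
B = 9 + 0.88 × (223 − 9) = 9 + 0.88 × 214 = 197.32 → 197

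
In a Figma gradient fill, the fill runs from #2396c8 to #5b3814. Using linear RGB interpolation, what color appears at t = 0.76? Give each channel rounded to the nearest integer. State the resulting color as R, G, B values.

#2396c8 → (35, 150, 200); #5b3814 → (91, 56, 20).
R = 35 + 0.76 × (91 − 35) = 35 + 0.76 × 56 = 77.56 → 78
G = 150 + 0.76 × (56 − 150) = 150 + 0.76 × -94 = 78.56 → 79
B = 200 + 0.76 × (20 − 200) = 200 + 0.76 × -180 = 63.2 → 63

(78, 79, 63)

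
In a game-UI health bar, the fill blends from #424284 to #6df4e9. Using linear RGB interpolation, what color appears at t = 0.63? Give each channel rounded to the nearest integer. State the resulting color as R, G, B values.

(93, 178, 196)

#424284 → (66, 66, 132); #6df4e9 → (109, 244, 233).
R = 66 + 0.63 × (109 − 66) = 66 + 0.63 × 43 = 93.09 → 93
G = 66 + 0.63 × (244 − 66) = 66 + 0.63 × 178 = 178.14 → 178
B = 132 + 0.63 × (233 − 132) = 132 + 0.63 × 101 = 195.63 → 196
So the blended color is (93, 178, 196), about #5db2c4.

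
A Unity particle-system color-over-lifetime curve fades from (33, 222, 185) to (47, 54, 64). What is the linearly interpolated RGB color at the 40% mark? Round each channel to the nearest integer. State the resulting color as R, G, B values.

40% corresponds to t = 0.4.
R = 33 + 0.4 × (47 − 33) = 33 + 0.4 × 14 = 38.6 → 39
G = 222 + 0.4 × (54 − 222) = 222 + 0.4 × -168 = 154.8 → 155
B = 185 + 0.4 × (64 − 185) = 185 + 0.4 × -121 = 136.6 → 137

(39, 155, 137)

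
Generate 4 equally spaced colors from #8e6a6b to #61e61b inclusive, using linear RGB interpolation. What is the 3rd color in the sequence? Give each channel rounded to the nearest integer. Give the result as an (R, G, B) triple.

With 4 swatches and endpoints inclusive, swatch 3 sits at t = (3 − 1)/(4 − 1) = 2/3 ≈ 0.6667.
#8e6a6b → (142, 106, 107); #61e61b → (97, 230, 27).
R = 142 + 0.6667 × (97 − 142) = 111.999 → 112
G = 106 + 0.6667 × (230 − 106) = 188.671 → 189
B = 107 + 0.6667 × (27 − 107) = 53.664 → 54

(112, 189, 54)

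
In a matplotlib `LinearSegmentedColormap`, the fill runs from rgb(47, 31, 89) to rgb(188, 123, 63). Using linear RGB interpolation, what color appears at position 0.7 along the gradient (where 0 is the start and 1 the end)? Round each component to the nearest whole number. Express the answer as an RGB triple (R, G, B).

R = 47 + 0.7 × (188 − 47) = 47 + 0.7 × 141 = 145.7 → 146
G = 31 + 0.7 × (123 − 31) = 31 + 0.7 × 92 = 95.4 → 95
B = 89 + 0.7 × (63 − 89) = 89 + 0.7 × -26 = 70.8 → 71

(146, 95, 71)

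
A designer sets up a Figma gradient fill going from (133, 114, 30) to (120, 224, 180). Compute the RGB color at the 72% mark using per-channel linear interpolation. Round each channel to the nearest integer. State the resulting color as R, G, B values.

72% corresponds to t = 0.72.
R = 133 + 0.72 × (120 − 133) = 133 + 0.72 × -13 = 123.64 → 124
G = 114 + 0.72 × (224 − 114) = 114 + 0.72 × 110 = 193.2 → 193
B = 30 + 0.72 × (180 − 30) = 30 + 0.72 × 150 = 138 → 138

(124, 193, 138)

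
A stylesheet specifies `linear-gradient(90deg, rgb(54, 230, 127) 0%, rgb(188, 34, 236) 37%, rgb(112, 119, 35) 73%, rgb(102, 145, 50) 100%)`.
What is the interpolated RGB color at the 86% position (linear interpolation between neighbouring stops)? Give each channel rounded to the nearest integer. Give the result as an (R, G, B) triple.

(107, 132, 42)

86% lies between the 73% and 100% stops, so the local fraction is t = (86 − 73)/(100 − 73) = 13/27 ≈ 0.4815.
R = 112 + 0.4815 × (102 − 112) = 107.185 → 107
G = 119 + 0.4815 × (145 − 119) = 131.519 → 132
B = 35 + 0.4815 × (50 − 35) = 42.222 → 42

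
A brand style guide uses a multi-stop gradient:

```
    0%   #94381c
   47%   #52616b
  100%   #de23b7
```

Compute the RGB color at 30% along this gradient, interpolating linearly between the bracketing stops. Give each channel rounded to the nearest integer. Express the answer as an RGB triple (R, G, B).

(106, 82, 78)

30% lies between the 0% and 47% stops, so the local fraction is t = (30 − 0)/(47 − 0) = 30/47 ≈ 0.6383.
#94381c → (148, 56, 28); #52616b → (82, 97, 107).
R = 148 + 0.6383 × (82 − 148) = 105.872 → 106
G = 56 + 0.6383 × (97 − 56) = 82.17 → 82
B = 28 + 0.6383 × (107 − 28) = 78.426 → 78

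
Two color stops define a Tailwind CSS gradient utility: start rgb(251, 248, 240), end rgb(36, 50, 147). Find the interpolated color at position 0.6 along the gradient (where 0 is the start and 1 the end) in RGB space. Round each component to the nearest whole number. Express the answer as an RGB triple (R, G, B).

(122, 129, 184)

R = 251 + 0.6 × (36 − 251) = 251 + 0.6 × -215 = 122 → 122
G = 248 + 0.6 × (50 − 248) = 248 + 0.6 × -198 = 129.2 → 129
B = 240 + 0.6 × (147 − 240) = 240 + 0.6 × -93 = 184.2 → 184
So the blended color is (122, 129, 184), about #7a81b8.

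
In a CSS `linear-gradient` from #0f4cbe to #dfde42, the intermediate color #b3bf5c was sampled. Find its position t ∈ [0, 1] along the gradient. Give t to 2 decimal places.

0.79

Invert the lerp on the R channel (largest span, 208): t = (179 − 15) / (223 − 15) = 164/208 = 0.78846.
Check on G: (191 − 76)/(222 − 76) = 0.7877 ✓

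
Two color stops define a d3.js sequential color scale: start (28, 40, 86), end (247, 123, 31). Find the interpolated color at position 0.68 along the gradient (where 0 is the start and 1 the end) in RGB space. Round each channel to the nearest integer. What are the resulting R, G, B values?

(177, 96, 49)

R = 28 + 0.68 × (247 − 28) = 28 + 0.68 × 219 = 176.92 → 177
G = 40 + 0.68 × (123 − 40) = 40 + 0.68 × 83 = 96.44 → 96
B = 86 + 0.68 × (31 − 86) = 86 + 0.68 × -55 = 48.6 → 49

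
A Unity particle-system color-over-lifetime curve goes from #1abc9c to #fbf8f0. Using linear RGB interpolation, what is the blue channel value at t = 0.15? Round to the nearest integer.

B₁ = 156 (from #1abc9c), B₂ = 240 (from #fbf8f0).
B = 156 + 0.15 × (240 − 156) = 168.6 → 169

169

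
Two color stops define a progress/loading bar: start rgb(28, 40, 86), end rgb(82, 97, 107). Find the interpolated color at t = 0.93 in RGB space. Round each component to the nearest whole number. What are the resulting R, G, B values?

R = 28 + 0.93 × (82 − 28) = 28 + 0.93 × 54 = 78.22 → 78
G = 40 + 0.93 × (97 − 40) = 40 + 0.93 × 57 = 93.01 → 93
B = 86 + 0.93 × (107 − 86) = 86 + 0.93 × 21 = 105.53 → 106

(78, 93, 106)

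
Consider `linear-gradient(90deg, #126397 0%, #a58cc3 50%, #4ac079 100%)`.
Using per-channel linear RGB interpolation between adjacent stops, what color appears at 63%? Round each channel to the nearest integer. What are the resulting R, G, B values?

63% lies between the 50% and 100% stops, so the local fraction is t = (63 − 50)/(100 − 50) = 13/50 ≈ 0.26.
#a58cc3 → (165, 140, 195); #4ac079 → (74, 192, 121).
R = 165 + 0.26 × (74 − 165) = 141.34 → 141
G = 140 + 0.26 × (192 − 140) = 153.52 → 154
B = 195 + 0.26 × (121 − 195) = 175.76 → 176

(141, 154, 176)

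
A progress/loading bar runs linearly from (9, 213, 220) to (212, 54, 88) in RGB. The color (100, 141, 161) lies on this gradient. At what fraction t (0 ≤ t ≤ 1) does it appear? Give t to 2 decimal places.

Invert the lerp on the R channel (largest span, 203): t = (100 − 9) / (212 − 9) = 91/203 = 0.44828.
Check on G: (141 − 213)/(54 − 213) = 0.4528 ✓

0.45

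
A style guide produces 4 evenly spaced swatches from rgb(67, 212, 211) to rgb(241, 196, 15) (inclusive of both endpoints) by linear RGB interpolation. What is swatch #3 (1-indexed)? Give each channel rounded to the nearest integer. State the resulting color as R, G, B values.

With 4 swatches and endpoints inclusive, swatch 3 sits at t = (3 − 1)/(4 − 1) = 2/3 ≈ 0.6667.
R = 67 + 0.6667 × (241 − 67) = 183.006 → 183
G = 212 + 0.6667 × (196 − 212) = 201.333 → 201
B = 211 + 0.6667 × (15 − 211) = 80.327 → 80

(183, 201, 80)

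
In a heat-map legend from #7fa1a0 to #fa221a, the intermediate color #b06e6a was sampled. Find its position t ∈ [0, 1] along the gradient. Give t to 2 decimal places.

0.40

Invert the lerp on the B channel (largest span, 134): t = (106 − 160) / (26 − 160) = -54/-134 = 0.40299.
Check on R: (176 − 127)/(250 − 127) = 0.3984 ✓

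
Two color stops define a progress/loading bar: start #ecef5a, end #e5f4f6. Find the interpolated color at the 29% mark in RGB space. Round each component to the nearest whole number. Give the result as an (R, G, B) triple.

(234, 240, 135)

#ecef5a → (236, 239, 90); #e5f4f6 → (229, 244, 246).
29% corresponds to t = 0.29.
R = 236 + 0.29 × (229 − 236) = 236 + 0.29 × -7 = 233.97 → 234
G = 239 + 0.29 × (244 − 239) = 239 + 0.29 × 5 = 240.45 → 240
B = 90 + 0.29 × (246 − 90) = 90 + 0.29 × 156 = 135.24 → 135
So the blended color is (234, 240, 135), about #eaf087.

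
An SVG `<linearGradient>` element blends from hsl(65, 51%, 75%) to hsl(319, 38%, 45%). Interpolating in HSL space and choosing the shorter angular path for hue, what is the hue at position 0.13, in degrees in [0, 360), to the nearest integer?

51

Hue: 319 − 65 = 254°, but |254| > 180 so the shorter arc goes the other way: Δh = 254 − 360 = -106°.
H = 65 + 0.13 × (-106) = 51.22 → 51°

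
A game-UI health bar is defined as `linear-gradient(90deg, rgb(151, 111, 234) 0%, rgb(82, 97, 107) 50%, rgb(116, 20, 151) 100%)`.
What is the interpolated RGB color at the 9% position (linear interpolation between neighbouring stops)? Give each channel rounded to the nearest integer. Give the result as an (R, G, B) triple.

(139, 108, 211)

9% lies between the 0% and 50% stops, so the local fraction is t = (9 − 0)/(50 − 0) = 9/50 ≈ 0.18.
R = 151 + 0.18 × (82 − 151) = 138.58 → 139
G = 111 + 0.18 × (97 − 111) = 108.48 → 108
B = 234 + 0.18 × (107 − 234) = 211.14 → 211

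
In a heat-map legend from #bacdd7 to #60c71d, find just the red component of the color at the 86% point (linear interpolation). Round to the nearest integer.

R₁ = 186 (from #bacdd7), R₂ = 96 (from #60c71d).
R = 186 + 0.86 × (96 − 186) = 108.6 → 109

109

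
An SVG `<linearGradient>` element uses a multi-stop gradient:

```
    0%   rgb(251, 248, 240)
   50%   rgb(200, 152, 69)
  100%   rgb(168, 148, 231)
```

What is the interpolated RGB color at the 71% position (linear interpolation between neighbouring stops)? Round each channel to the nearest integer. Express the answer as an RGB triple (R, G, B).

(187, 150, 137)

71% lies between the 50% and 100% stops, so the local fraction is t = (71 − 50)/(100 − 50) = 21/50 ≈ 0.42.
R = 200 + 0.42 × (168 − 200) = 186.56 → 187
G = 152 + 0.42 × (148 − 152) = 150.32 → 150
B = 69 + 0.42 × (231 − 69) = 137.04 → 137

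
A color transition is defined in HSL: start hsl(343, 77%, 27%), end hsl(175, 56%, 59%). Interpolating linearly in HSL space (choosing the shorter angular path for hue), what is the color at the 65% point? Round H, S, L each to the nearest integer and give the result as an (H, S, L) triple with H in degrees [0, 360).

Hue arc: Δh = 175 − 343 = -168° (|Δh| ≤ 180, already the shorter path).
H = 343 + 0.65 × (-168) = 233.8 → 234°
S = 77 + 0.65 × (56 − 77) = 63.35 → 63%
L = 27 + 0.65 × (59 − 27) = 47.8 → 48%

(234, 63, 48)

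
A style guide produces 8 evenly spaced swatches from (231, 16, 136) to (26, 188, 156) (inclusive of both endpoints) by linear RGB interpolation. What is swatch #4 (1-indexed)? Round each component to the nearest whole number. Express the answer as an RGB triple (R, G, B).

With 8 swatches and endpoints inclusive, swatch 4 sits at t = (4 − 1)/(8 − 1) = 3/7 ≈ 0.4286.
R = 231 + 0.4286 × (26 − 231) = 143.137 → 143
G = 16 + 0.4286 × (188 − 16) = 89.719 → 90
B = 136 + 0.4286 × (156 − 136) = 144.572 → 145

(143, 90, 145)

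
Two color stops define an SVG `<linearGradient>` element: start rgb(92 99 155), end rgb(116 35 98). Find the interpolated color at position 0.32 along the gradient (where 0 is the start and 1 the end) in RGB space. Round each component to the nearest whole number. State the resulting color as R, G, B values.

R = 92 + 0.32 × (116 − 92) = 92 + 0.32 × 24 = 99.68 → 100
G = 99 + 0.32 × (35 − 99) = 99 + 0.32 × -64 = 78.52 → 79
B = 155 + 0.32 × (98 − 155) = 155 + 0.32 × -57 = 136.76 → 137
So the blended color is (100, 79, 137), about #644f89.

(100, 79, 137)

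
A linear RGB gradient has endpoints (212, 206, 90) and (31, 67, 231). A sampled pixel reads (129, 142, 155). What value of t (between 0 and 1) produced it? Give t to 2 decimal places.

Invert the lerp on the R channel (largest span, 181): t = (129 − 212) / (31 − 212) = -83/-181 = 0.45856.
Check on G: (142 − 206)/(67 − 206) = 0.4604 ✓

0.46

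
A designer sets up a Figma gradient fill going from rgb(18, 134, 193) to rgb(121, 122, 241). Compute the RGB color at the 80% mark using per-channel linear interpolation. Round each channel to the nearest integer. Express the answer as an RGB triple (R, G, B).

(100, 124, 231)

80% corresponds to t = 0.8.
R = 18 + 0.8 × (121 − 18) = 18 + 0.8 × 103 = 100.4 → 100
G = 134 + 0.8 × (122 − 134) = 134 + 0.8 × -12 = 124.4 → 124
B = 193 + 0.8 × (241 − 193) = 193 + 0.8 × 48 = 231.4 → 231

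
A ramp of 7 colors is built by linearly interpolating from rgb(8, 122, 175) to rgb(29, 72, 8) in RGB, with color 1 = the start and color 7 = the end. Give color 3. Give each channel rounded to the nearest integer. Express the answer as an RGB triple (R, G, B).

(15, 105, 119)

With 7 swatches and endpoints inclusive, swatch 3 sits at t = (3 − 1)/(7 − 1) = 2/6 ≈ 0.3333.
R = 8 + 0.3333 × (29 − 8) = 14.999 → 15
G = 122 + 0.3333 × (72 − 122) = 105.335 → 105
B = 175 + 0.3333 × (8 − 175) = 119.339 → 119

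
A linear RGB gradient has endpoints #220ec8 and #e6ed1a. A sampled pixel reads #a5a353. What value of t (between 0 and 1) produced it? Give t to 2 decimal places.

Invert the lerp on the G channel (largest span, 223): t = (163 − 14) / (237 − 14) = 149/223 = 0.66816.
Check on R: (165 − 34)/(230 − 34) = 0.6684 ✓

0.67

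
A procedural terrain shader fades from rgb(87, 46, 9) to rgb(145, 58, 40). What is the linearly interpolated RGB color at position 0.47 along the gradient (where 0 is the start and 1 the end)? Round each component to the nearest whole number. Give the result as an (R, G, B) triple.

R = 87 + 0.47 × (145 − 87) = 87 + 0.47 × 58 = 114.26 → 114
G = 46 + 0.47 × (58 − 46) = 46 + 0.47 × 12 = 51.64 → 52
B = 9 + 0.47 × (40 − 9) = 9 + 0.47 × 31 = 23.57 → 24

(114, 52, 24)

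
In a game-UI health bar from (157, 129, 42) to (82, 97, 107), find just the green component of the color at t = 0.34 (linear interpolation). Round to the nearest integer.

G = 129 + 0.34 × (97 − 129) = 118.12 → 118

118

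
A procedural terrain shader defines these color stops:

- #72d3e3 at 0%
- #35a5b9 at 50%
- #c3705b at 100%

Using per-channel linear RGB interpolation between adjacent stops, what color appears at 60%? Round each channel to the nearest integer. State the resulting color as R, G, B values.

(81, 154, 166)

60% lies between the 50% and 100% stops, so the local fraction is t = (60 − 50)/(100 − 50) = 10/50 ≈ 0.2.
#35a5b9 → (53, 165, 185); #c3705b → (195, 112, 91).
R = 53 + 0.2 × (195 − 53) = 81.4 → 81
G = 165 + 0.2 × (112 − 165) = 154.4 → 154
B = 185 + 0.2 × (91 − 185) = 166.2 → 166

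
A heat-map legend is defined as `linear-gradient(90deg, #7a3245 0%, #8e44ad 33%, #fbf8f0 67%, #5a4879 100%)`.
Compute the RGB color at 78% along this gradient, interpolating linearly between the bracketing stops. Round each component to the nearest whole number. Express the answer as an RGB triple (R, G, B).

(197, 189, 200)

78% lies between the 67% and 100% stops, so the local fraction is t = (78 − 67)/(100 − 67) = 11/33 ≈ 0.3333.
#fbf8f0 → (251, 248, 240); #5a4879 → (90, 72, 121).
R = 251 + 0.3333 × (90 − 251) = 197.339 → 197
G = 248 + 0.3333 × (72 − 248) = 189.339 → 189
B = 240 + 0.3333 × (121 − 240) = 200.337 → 200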